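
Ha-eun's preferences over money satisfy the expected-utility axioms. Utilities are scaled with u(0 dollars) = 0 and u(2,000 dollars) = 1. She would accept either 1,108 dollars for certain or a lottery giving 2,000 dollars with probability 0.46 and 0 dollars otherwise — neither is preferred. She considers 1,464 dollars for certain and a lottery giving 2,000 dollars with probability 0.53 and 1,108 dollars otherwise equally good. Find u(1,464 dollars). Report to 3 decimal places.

0.746

The first gamble pins u(1,108 dollars): it must equal 0.46·1 + 0.54·0 = 0.46.
Chaining: u(1,464 dollars) = 0.53·1.00 + 0.47·0.46 = 0.7462.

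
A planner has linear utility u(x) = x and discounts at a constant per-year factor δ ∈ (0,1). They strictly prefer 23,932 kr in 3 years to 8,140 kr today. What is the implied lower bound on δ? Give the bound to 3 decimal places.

The preference means 8140 < δ^3·23932.
So δ^3 > 8140/23932 = 0.34013; taking the cube root of both positive sides preserves the inequality.
δ > 0.34013^(1/3) = 0.698.

δ > 0.698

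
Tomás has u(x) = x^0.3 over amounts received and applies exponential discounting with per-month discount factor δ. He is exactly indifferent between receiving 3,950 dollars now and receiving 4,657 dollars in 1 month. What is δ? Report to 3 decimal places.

δ ≈ 0.952

Equating discounted utilities: u(3950) = δ·u(4657) ⇒ δ = u(3950)/u(4657).
With u(x) = x^0.3: δ = 3950^0.3/4657^0.3 = (3950/4657)^0.3 = 0.95180.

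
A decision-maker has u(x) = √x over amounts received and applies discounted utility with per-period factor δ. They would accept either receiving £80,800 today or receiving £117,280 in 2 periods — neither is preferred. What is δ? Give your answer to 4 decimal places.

δ ≈ 0.9111

Equating discounted utilities: u(80800) = δ^2·u(117280) ⇒ δ^2 = u(80800)/u(117280).
Since u(x) = √x, δ^2 = √(80800/117280) = 0.83003.
Taking the square root: δ = 0.83003^(1/2) ≈ 0.9111.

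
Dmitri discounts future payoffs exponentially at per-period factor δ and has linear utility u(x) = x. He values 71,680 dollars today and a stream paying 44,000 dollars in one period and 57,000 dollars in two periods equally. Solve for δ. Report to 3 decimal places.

δ ≈ 0.800

Present value of the stream is 44000·δ + 57000·δ². Indifference gives 44000δ + 57000δ² = 71680.
That is, 57000δ² + 44000δ − 71680 = 0, a quadratic in δ.
δ = (−44000 + √(44000² + 4·57000·71680)) / (2·57000) = (−44000 + √18279040000.00) / 114000 ≈ 0.800.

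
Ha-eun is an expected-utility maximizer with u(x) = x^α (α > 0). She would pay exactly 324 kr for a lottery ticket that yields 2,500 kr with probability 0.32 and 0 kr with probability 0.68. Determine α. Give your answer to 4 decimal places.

The lottery's expected utility is 0.32·u(2500) + 0.68·u(0) = 0.32·2500^α (since u(0) = 0 for α > 0).
Equating: 324^α = 0.32·2500^α, i.e. 0.1296^α = 0.32.
Taking logs: α·ln(324/2500) = ln(0.32), so α = -1.1394343 / -2.0433025 ≈ 0.5576.

α ≈ 0.5576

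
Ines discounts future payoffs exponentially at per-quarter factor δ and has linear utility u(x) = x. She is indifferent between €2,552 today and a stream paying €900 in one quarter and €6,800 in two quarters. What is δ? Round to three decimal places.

δ ≈ 0.550

Present value of the stream is 900·δ + 6800·δ². Indifference gives 900δ + 6800δ² = 2552.
Rearranged: 6800δ² + 900δ − 2552 = 0.
The positive root is δ = [−900 + √(900² + 4·6800·2552)] / (2·6800) = (−900 + 8380.000)/13600 ≈ 0.550.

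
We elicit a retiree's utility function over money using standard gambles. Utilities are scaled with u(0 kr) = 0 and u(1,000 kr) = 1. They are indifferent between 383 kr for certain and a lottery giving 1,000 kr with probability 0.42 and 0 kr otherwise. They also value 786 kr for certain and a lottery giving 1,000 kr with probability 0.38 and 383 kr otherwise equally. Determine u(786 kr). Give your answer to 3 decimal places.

The first gamble pins u(383 kr): it must equal 0.42·1 + 0.58·0 = 0.42.
Then u(786 kr) = 0.38·u(1,000 kr) + 0.62·u(383 kr) = 0.38·1.00 + 0.62·0.42 = 0.6404.

0.640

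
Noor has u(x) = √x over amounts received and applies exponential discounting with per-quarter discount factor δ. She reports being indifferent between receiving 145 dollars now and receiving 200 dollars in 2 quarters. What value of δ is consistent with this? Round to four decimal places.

δ ≈ 0.9228

Equating discounted utilities: u(145) = δ^2·u(200) ⇒ δ^2 = u(145)/u(200).
Since u(x) = √x, δ^2 = √(145/200) = 0.85147.
Hence δ = (0.85147)^(1/2) = 0.922751.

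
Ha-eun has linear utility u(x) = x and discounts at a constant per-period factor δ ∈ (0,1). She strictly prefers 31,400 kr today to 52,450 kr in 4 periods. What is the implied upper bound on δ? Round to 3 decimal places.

The preference means 31400 > δ^4·52450.
So δ^4 < 31400/52450 = 0.59867; taking the 4th root of both positive sides preserves the inequality.
δ < 0.59867^(1/4) = 0.880.

δ < 0.880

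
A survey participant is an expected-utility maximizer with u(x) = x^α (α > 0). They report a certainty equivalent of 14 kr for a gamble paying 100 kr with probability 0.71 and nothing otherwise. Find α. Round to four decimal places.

EU(lottery) = 0.71·100^α + 0.29·0 = 0.71·100^α.
Equating: 14^α = 0.71·100^α, i.e. 0.1400^α = 0.71.
α = ln(0.71) / ln(14/100) = -0.3424903/-1.9661129 ≈ 0.1742.

α ≈ 0.1742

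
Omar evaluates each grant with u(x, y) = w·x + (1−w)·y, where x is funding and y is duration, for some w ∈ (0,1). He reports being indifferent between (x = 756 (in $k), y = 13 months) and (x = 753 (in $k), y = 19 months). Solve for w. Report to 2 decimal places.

u(756,13) = u(753,19) means w·756 + (1−w)·13 = w·753 + (1−w)·19.
w·(756−753) = (1−w)·(19−13), i.e. w·3 = (1−w)·6.
Hence w = 6/(3+6) = 6/9 = 0.67.

w = 0.67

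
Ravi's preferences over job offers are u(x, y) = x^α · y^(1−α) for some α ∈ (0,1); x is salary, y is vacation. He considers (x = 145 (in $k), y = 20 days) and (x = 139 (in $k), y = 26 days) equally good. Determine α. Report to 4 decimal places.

Indifference: 145^α · 20^(1−α) = 139^α · 26^(1−α).
(145/139)^α = (26/20)^(1−α); take logs: α·ln(145/139) = (1−α)·ln(26/20), i.e. α·0.0422598 = (1−α)·0.2623643.
Thus α·(0.3046241) = 0.2623643, so α = 0.2623643/0.3046241 ≈ 0.8613.

α ≈ 0.8613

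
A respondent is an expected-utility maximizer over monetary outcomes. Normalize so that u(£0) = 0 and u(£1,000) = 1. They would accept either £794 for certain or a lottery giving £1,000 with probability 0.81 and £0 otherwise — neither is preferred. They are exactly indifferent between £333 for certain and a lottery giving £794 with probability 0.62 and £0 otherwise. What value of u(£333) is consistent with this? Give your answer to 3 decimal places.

First, u(£794) = 0.81·u(£1,000) + 0.19·u(£0) = 0.81.
Chaining: u(£333) = 0.62·0.81 + 0.38·0.00 = 0.5022.

0.502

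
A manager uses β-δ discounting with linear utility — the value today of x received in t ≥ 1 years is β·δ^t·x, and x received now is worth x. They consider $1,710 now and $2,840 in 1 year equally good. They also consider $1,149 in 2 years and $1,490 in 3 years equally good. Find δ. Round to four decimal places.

Both payoffs in the second observation are in the future, so β drops out: δ^2·1149 = δ^3·1490 ⇒ δ = 1149/1490 = 0.77114.

δ ≈ 0.7711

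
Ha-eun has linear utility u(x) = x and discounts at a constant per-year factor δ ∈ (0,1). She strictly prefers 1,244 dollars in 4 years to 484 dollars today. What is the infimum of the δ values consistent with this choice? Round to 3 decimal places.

δ > 0.790

Comparing present values: 484 < δ^4·1244.
Hence δ^4 > 484/1244 = 0.38907, and x ↦ x^(1/4) is increasing on (0,∞).
δ > (484/1244)^(1/4) ≈ 0.790.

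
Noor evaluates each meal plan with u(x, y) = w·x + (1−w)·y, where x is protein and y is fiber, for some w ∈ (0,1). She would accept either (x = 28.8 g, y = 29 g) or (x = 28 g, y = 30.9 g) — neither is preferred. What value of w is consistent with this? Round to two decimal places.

Indifference: w·28.8 + (1−w)·29 = w·28 + (1−w)·30.9.
Collecting terms: w·0.8 = (1−w)·1.9.
The marginal rate of substitution is 1.9/0.8, so w = 1.9/(0.8+1.9) = 0.70.

w = 0.70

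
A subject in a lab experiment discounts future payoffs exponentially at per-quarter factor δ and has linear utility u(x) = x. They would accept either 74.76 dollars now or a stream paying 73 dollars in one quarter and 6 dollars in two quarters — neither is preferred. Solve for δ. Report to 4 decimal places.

The stream is worth 73δ + 6δ² today, so 73δ + 6δ² = 74.76.
That is, 6δ² + 73δ − 74.76 = 0, a quadratic in δ.
δ = (−73 + √(73² + 4·6·74.76)) / (2·6) = (−73 + √7123.24) / 12 ≈ 0.9499.

δ ≈ 0.9499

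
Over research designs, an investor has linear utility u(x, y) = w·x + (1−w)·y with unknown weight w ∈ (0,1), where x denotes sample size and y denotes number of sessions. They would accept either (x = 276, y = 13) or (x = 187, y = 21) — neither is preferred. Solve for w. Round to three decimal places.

w = 0.082

Indifference: w·276 + (1−w)·13 = w·187 + (1−w)·21.
Rearranging, 89·w − 8·(1−w) = 0.
So w/(1−w) = 8/89 = 0.0899, giving w = 8/(89+8) = 0.082.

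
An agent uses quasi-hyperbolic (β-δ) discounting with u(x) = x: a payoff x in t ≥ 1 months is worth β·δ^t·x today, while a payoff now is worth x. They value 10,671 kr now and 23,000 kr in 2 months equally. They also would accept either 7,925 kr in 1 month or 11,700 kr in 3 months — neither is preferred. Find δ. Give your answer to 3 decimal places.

δ ≈ 0.823

Both payoffs in the second observation are in the future, so β drops out: δ^1·7925 = δ^3·11700 ⇒ δ^2 = 7925/11700 = 0.67735, so δ = 0.82301.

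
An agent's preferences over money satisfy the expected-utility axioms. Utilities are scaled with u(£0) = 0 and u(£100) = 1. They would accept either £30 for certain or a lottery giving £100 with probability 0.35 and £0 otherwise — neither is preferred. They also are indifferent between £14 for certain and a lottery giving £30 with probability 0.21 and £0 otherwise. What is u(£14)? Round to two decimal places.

0.07

The first gamble pins u(£30): it must equal 0.35·1 + 0.65·0 = 0.35.
Then u(£14) = 0.21·u(£30) + 0.79·u(£0) = 0.21·0.35 + 0.79·0.00 = 0.0735.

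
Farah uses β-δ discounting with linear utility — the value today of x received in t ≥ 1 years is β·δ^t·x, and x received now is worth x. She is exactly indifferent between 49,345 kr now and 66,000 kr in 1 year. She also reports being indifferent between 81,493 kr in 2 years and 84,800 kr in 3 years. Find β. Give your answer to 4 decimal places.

The second indifference involves only future payoffs, so β cancels: β·δ^2·81493 = β·δ^3·84800, giving δ = 81493/84800 = 0.96100.
Substituting δ into 49345 = β·δ·66000: β = 49345/(63426.156) ≈ 0.7780.

β ≈ 0.7780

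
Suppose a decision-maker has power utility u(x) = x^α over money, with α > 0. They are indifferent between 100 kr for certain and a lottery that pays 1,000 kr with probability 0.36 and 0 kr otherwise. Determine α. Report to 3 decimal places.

Since u(0) = 0, the lottery's EU is 0.36·1000^α.
Setting u(100) equal to that: 100^α = 0.36·1000^α ⇒ (100/1000)^α = 0.36.
Take logs: α = ln 0.36 / ln(100/1000) ≈ 0.44370.

α ≈ 0.444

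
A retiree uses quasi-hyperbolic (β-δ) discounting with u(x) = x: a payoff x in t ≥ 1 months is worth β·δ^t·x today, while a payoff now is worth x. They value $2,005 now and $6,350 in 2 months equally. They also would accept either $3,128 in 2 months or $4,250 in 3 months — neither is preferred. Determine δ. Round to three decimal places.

Both payoffs in the second observation are in the future, so β drops out: δ^2·3128 = δ^3·4250 ⇒ δ = 3128/4250 = 0.73600.

δ ≈ 0.736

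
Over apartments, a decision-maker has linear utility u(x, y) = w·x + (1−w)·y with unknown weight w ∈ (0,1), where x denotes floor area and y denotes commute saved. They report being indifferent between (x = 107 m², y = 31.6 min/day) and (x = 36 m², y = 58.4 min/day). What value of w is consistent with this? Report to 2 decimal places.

w = 0.27

Indifference: w·107 + (1−w)·31.6 = w·36 + (1−w)·58.4.
Collecting terms: w·71 = (1−w)·26.8.
Hence w = 26.8/(71+26.8) = 26.8/97.8 = 0.27.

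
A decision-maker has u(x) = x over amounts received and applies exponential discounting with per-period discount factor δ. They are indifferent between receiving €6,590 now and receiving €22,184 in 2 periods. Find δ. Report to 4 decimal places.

δ ≈ 0.5450

Indifference means u(6590) = δ^2 · u(22184), so δ^2 = u(6590)/u(22184).
With u(x) = x: δ^2 = 6590/22184 = 0.29706.
Taking the square root: δ = 0.29706^(1/2) ≈ 0.5450.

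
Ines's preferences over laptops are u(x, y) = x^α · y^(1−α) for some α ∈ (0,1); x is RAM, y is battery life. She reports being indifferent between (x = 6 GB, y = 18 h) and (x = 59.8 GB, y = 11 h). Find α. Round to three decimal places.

The Cobb–Douglas utilities coincide, so 6^α·18^(1−α) = 59.8^α·11^(1−α).
(6/59.8)^α = (11/18)^(1−α); take logs: α·ln(6/59.8) = (1−α)·ln(11/18), i.e. α·-2.299246 = (1−α)·-0.492476.
With A = -2.299246 and B = -0.492476: α·A = (1−α)·B, so α = B/(A+B) = -0.492476/-2.791722 ≈ 0.176.

α ≈ 0.176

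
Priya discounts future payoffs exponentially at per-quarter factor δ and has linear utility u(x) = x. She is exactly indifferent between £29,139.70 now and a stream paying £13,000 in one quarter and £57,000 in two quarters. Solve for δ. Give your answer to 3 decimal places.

δ ≈ 0.610

The stream is worth 13000δ + 57000δ² today, so 13000δ + 57000δ² = 29139.70.
So 57000δ² + 13000δ − 29139.70 = 0.
δ = (−13000 + √(13000² + 4·57000·29139.70)) / (2·57000) = (−13000 + √6812851600.00) / 114000 ≈ 0.610.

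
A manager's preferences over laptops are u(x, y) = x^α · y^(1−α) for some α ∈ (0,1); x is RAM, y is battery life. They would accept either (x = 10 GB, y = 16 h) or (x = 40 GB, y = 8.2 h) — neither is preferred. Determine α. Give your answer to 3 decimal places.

α ≈ 0.325

Indifference: 10^α · 16^(1−α) = 40^α · 8.2^(1−α).
Rearrange to (10/40)^α = (8.2/16)^(1−α) and take logs: α·-1.386294 = (1−α)·-0.668455.
With A = -1.386294 and B = -0.668455: α·A = (1−α)·B, so α = B/(A+B) = -0.668455/-2.054749 ≈ 0.325.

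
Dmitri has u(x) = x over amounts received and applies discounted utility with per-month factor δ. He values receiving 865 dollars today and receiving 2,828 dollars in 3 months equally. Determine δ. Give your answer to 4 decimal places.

δ ≈ 0.6738

The payoff in 3 months is discounted by δ^3, so u(865) = δ^3·u(2828) and δ^3 = u(865)/u(2828).
With u(x) = x: δ^3 = 865/2828 = 0.30587.
So δ = 0.30587^(1/3) ≈ 0.6738.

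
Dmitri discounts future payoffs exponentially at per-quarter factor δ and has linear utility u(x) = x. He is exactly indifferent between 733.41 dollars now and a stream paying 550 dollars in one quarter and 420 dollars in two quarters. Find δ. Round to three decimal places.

δ ≈ 0.820

The stream is worth 550δ + 420δ² today, so 550δ + 420δ² = 733.41.
That is, 420δ² + 550δ − 733.41 = 0, a quadratic in δ.
The positive root is δ = [−550 + √(550² + 4·420·733.41)] / (2·420) = (−550 + 1238.801)/840 ≈ 0.820.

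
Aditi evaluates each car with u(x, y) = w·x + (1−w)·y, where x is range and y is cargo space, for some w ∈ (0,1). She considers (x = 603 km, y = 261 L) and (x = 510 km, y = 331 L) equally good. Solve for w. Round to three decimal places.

w = 0.429

Equating utilities: w·603 + (1−w)·261 = w·510 + (1−w)·331.
Collecting terms: w·93 = (1−w)·70.
The marginal rate of substitution is 70/93, so w = 70/(93+70) = 0.429.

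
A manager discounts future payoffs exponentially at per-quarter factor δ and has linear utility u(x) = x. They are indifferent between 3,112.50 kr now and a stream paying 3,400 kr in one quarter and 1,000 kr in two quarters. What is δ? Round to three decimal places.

The stream is worth 3400δ + 1000δ² today, so 3400δ + 1000δ² = 3112.50.
So 1000δ² + 3400δ − 3112.50 = 0.
By the quadratic formula (taking the positive root), δ = (−3400 + √24010000.00) / 2000 ≈ 0.750.

δ ≈ 0.750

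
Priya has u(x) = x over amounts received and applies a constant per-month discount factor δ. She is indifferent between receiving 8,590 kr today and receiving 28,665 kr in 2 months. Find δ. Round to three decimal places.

Indifference means u(8590) = δ^2 · u(28665), so δ^2 = u(8590)/u(28665).
With u(x) = x: δ^2 = 8590/28665 = 0.29967.
Hence δ = (0.29967)^(1/2) = 0.54742.

δ ≈ 0.547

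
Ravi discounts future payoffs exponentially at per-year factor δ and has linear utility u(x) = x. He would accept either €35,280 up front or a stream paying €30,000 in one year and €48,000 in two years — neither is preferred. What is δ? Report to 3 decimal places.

Present value of the stream is 30000·δ + 48000·δ². Indifference gives 30000δ + 48000δ² = 35280.
So 48000δ² + 30000δ − 35280 = 0.
By the quadratic formula (taking the positive root), δ = (−30000 + √7673760000.00) / 96000 ≈ 0.600.

δ ≈ 0.600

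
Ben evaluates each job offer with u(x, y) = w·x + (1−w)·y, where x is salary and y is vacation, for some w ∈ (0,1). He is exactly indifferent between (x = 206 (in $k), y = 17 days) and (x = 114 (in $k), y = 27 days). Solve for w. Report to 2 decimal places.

u(206,17) = u(114,27) means w·206 + (1−w)·17 = w·114 + (1−w)·27.
Rearranging, 92·w − 10·(1−w) = 0.
So w/(1−w) = 10/92 = 0.1087, giving w = 10/(92+10) = 0.10.

w = 0.10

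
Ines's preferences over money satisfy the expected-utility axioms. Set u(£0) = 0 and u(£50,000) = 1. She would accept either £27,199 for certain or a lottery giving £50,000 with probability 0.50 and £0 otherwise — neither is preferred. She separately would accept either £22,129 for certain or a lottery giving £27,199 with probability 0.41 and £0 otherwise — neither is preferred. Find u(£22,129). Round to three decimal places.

0.205

From the first indifference, u(£27,199) = 0.50·u(£50,000) + 0.50·u(£0) = 0.50·1 + 0.50·0 = 0.50.
Then u(£22,129) = 0.41·u(£27,199) + 0.59·u(£0) = 0.41·0.50 + 0.59·0.00 = 0.2050.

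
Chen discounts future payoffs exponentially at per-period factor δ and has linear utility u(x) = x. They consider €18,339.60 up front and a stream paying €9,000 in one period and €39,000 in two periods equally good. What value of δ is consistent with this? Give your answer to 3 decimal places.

δ ≈ 0.580

Present value of the stream is 9000·δ + 39000·δ². Indifference gives 9000δ + 39000δ² = 18339.60.
That is, 39000δ² + 9000δ − 18339.60 = 0, a quadratic in δ.
δ = (−9000 + √(9000² + 4·39000·18339.60)) / (2·39000) = (−9000 + √2941977600.00) / 78000 ≈ 0.580.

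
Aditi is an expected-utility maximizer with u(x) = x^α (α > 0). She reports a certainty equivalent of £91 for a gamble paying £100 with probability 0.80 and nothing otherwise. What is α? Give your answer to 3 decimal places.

α ≈ 2.366

EU(lottery) = 0.80·100^α + 0.20·0 = 0.80·100^α.
Setting u(91) equal to that: 91^α = 0.80·100^α ⇒ (91/100)^α = 0.80.
Take logs: α = ln 0.80 / ln(91/100) ≈ 2.36605.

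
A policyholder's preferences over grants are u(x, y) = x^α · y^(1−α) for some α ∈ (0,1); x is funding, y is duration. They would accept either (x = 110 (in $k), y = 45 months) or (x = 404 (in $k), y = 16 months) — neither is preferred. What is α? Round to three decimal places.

The Cobb–Douglas utilities coincide, so 110^α·45^(1−α) = 404^α·16^(1−α).
Taking logs: α·ln 110 + (1−α)·ln 45 = α·ln 404 + (1−α)·ln 16, i.e. α·-1.300935 = (1−α)·-1.034074.
So α/(1−α) = (-1.034074)/(-1.300935) = 0.794870, and α = 0.794870/1.794870 ≈ 0.443.

α ≈ 0.443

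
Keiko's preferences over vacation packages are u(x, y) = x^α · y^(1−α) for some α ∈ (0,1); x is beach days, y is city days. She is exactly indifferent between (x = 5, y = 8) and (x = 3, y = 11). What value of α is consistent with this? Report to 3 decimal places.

The Cobb–Douglas utilities coincide, so 5^α·8^(1−α) = 3^α·11^(1−α).
(5/3)^α = (11/8)^(1−α); take logs: α·ln(5/3) = (1−α)·ln(11/8), i.e. α·0.510826 = (1−α)·0.318454.
With A = 0.510826 and B = 0.318454: α·A = (1−α)·B, so α = B/(A+B) = 0.318454/0.829280 ≈ 0.384.

α ≈ 0.384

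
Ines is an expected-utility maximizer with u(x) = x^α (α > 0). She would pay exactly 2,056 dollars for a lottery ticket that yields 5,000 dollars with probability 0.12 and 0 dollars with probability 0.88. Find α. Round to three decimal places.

α ≈ 2.386

EU(lottery) = 0.12·5000^α + 0.88·0 = 0.12·5000^α.
Equating: 2056^α = 0.12·5000^α, i.e. 0.4112^α = 0.12.
α = ln(0.12) / ln(2056/5000) = -2.120264/-0.888676 ≈ 2.386.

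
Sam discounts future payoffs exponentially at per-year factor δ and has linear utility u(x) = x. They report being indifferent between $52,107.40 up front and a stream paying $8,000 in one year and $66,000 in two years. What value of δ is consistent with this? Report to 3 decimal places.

Equating present values: 52107.40 = 8000δ + 66000δ².
Rearranged: 66000δ² + 8000δ − 52107.40 = 0.
δ = (−8000 + √(8000² + 4·66000·52107.40)) / (2·66000) = (−8000 + √13820353600.00) / 132000 ≈ 0.830.

δ ≈ 0.830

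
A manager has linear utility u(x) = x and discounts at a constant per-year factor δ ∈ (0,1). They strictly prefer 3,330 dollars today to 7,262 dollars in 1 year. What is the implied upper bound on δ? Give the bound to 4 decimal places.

Under u(x) = x this choice says 3330 > δ·7262.
Dividing through by 7262 gives δ < 0.45855.

δ < 0.4586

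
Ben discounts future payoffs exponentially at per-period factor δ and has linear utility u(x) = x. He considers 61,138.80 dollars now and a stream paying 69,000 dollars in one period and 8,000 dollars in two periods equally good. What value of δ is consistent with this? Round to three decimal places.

δ ≈ 0.810

Equating present values: 61138.80 = 69000δ + 8000δ².
That is, 8000δ² + 69000δ − 61138.80 = 0, a quadratic in δ.
By the quadratic formula (taking the positive root), δ = (−69000 + √6717441600.00) / 16000 ≈ 0.810.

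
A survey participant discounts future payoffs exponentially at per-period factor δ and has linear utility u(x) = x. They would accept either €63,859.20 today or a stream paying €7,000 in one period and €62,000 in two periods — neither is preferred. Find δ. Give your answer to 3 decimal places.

δ ≈ 0.960

Present value of the stream is 7000·δ + 62000·δ². Indifference gives 7000δ + 62000δ² = 63859.20.
So 62000δ² + 7000δ − 63859.20 = 0.
δ = (−7000 + √(7000² + 4·62000·63859.20)) / (2·62000) = (−7000 + √15886081600.00) / 124000 ≈ 0.960.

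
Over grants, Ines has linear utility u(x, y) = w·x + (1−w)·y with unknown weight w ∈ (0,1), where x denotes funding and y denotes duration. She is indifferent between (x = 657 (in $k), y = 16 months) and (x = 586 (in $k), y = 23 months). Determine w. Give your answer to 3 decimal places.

Equating utilities: w·657 + (1−w)·16 = w·586 + (1−w)·23.
Collecting terms: w·71 = (1−w)·7.
The marginal rate of substitution is 7/71, so w = 7/(71+7) = 0.090.

w = 0.090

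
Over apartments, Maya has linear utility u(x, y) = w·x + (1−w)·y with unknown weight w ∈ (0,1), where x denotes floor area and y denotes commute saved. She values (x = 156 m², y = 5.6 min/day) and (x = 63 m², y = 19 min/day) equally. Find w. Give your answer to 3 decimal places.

w = 0.126

Equating utilities: w·156 + (1−w)·5.6 = w·63 + (1−w)·19.
Rearranging, 93·w − 13.4·(1−w) = 0.
The marginal rate of substitution is 13.4/93, so w = 13.4/(93+13.4) = 0.126.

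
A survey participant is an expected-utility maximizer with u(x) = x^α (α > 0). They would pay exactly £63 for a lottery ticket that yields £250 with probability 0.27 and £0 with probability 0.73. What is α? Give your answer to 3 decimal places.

Since u(0) = 0, the lottery's EU is 0.27·250^α.
Equating: 63^α = 0.27·250^α, i.e. 0.2520^α = 0.27.
Taking logs: α·ln(63/250) = ln(0.27), so α = -1.309333 / -1.378326 ≈ 0.950.

α ≈ 0.950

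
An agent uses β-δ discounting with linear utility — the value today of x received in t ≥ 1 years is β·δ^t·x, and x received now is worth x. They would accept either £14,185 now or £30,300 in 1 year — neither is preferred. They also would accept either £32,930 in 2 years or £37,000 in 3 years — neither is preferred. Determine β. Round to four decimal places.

The second indifference involves only future payoffs, so β cancels: β·δ^2·32930 = β·δ^3·37000, giving δ = 32930/37000 = 0.89000.
The first indifference: 14185 = β·δ·30300, so β = 14185/(δ·30300) = 14185/(0.89000·30300) ≈ 0.5260.

β ≈ 0.5260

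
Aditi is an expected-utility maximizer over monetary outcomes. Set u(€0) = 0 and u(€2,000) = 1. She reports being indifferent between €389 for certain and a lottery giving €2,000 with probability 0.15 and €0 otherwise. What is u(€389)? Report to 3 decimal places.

u(€389) equals the lottery's expected utility: 0.15·1 + 0.85·0 = 0.15.

0.150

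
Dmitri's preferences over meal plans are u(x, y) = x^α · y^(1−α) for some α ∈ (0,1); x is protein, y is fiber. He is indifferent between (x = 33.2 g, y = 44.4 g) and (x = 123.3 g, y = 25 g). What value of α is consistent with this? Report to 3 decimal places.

The Cobb–Douglas utilities coincide, so 33.2^α·44.4^(1−α) = 123.3^α·25^(1−α).
Rearrange to (33.2/123.3)^α = (25/44.4)^(1−α) and take logs: α·-1.312071 = (1−α)·-0.574364.
Thus α·(-1.886435) = -0.574364, so α = -0.574364/-1.886435 ≈ 0.304.

α ≈ 0.304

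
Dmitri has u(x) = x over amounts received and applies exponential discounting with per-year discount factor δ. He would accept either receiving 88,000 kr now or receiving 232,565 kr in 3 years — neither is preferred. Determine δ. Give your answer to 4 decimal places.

δ ≈ 0.7233

Equating discounted utilities: u(88000) = δ^3·u(232565) ⇒ δ^3 = u(88000)/u(232565).
With u(x) = x: δ^3 = 88000/232565 = 0.37839.
Hence δ = (0.37839)^(1/3) = 0.723291.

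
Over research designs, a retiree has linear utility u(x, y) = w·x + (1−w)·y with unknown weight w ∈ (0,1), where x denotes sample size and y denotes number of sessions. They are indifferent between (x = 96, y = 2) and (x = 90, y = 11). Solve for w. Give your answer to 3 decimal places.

u(96,2) = u(90,11) means w·96 + (1−w)·2 = w·90 + (1−w)·11.
Collecting terms: w·6 = (1−w)·9.
Hence w = 9/(6+9) = 9/15 = 0.600.

w = 0.600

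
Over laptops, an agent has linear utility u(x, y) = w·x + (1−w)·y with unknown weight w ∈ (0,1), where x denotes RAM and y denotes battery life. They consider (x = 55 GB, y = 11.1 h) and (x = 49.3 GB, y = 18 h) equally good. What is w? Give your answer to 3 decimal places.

Equating utilities: w·55 + (1−w)·11.1 = w·49.3 + (1−w)·18.
Rearranging, 5.7·w − 6.9·(1−w) = 0.
Hence w = 6.9/(5.7+6.9) = 6.9/12.6 = 0.548.

w = 0.548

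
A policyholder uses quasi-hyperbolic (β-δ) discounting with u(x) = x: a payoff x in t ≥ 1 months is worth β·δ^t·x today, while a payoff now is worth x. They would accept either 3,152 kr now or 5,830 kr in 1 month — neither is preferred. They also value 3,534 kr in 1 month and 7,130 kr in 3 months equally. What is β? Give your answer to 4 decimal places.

The second indifference involves only future payoffs, so β cancels: β·δ^1·3534 = β·δ^3·7130, giving δ^2 = 3534/7130 = 0.49565, so δ = 0.70403.
Substituting δ into 3152 = β·δ·5830: β = 3152/(4104.470) ≈ 0.7679.

β ≈ 0.7679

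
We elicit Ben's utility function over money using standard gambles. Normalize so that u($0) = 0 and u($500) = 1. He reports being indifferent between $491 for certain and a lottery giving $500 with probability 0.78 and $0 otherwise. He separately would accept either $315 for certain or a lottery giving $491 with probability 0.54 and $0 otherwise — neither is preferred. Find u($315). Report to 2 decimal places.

First, u($491) = 0.78·u($500) + 0.22·u($0) = 0.78.
Chaining: u($315) = 0.54·0.78 + 0.46·0.00 = 0.4212.

0.42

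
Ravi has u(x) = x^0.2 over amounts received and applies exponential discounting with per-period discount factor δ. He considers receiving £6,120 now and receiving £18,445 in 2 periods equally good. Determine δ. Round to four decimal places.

Equating discounted utilities: u(6120) = δ^2·u(18445) ⇒ δ^2 = u(6120)/u(18445).
With u(x) = x^0.2: δ^2 = 6120^0.2/18445^0.2 = (6120/18445)^0.2 = 0.80200.
So δ = 0.80200^(1/2) ≈ 0.8955.

δ ≈ 0.8955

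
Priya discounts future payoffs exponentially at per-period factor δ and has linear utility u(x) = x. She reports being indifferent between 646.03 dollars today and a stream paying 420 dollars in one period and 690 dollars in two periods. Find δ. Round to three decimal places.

The stream is worth 420δ + 690δ² today, so 420δ + 690δ² = 646.03.
Rearranged: 690δ² + 420δ − 646.03 = 0.
δ = (−420 + √(420² + 4·690·646.03)) / (2·690) = (−420 + √1959442.80) / 1380 ≈ 0.710.

δ ≈ 0.710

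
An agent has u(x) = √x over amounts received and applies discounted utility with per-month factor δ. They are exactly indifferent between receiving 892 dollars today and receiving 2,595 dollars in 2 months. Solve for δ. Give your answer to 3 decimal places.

δ ≈ 0.766

Indifference means u(892) = δ^2 · u(2595), so δ^2 = u(892)/u(2595).
Since u(x) = √x, δ^2 = √(892/2595) = 0.58629.
Taking the square root: δ = 0.58629^(1/2) ≈ 0.766.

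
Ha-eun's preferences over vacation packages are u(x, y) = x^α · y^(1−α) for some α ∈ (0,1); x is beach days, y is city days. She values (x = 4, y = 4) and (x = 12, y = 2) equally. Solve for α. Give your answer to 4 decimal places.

Indifference: 4^α · 4^(1−α) = 12^α · 2^(1−α).
(4/12)^α = (2/4)^(1−α); take logs: α·ln(4/12) = (1−α)·ln(2/4), i.e. α·-1.0986123 = (1−α)·-0.6931472.
Thus α·(-1.7917595) = -0.6931472, so α = -0.6931472/-1.7917595 ≈ 0.3869.

α ≈ 0.3869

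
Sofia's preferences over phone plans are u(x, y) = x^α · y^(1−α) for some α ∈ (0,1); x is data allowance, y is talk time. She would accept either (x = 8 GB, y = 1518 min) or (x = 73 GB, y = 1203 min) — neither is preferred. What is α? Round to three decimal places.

Indifference: 8^α · 1518^(1−α) = 73^α · 1203^(1−α).
Taking logs: α·ln 8 + (1−α)·ln 1518 = α·ln 73 + (1−α)·ln 1203, i.e. α·-2.211018 = (1−α)·-0.232575.
Thus α·(-2.443593) = -0.232575, so α = -0.232575/-2.443593 ≈ 0.095.

α ≈ 0.095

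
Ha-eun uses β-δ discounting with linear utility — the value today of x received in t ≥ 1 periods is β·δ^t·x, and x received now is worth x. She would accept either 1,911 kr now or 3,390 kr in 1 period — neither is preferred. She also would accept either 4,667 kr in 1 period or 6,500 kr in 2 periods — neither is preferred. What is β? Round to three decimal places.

β ≈ 0.785

Both payoffs in the second observation are in the future, so β drops out: δ^1·4667 = δ^2·6500 ⇒ δ = 4667/6500 = 0.71800.
Substituting δ into 1911 = β·δ·3390: β = 1911/(2434.020) ≈ 0.785.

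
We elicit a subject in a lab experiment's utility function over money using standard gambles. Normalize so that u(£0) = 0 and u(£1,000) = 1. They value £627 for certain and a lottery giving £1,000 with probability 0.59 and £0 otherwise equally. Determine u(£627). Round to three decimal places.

0.590

u(£627) equals the lottery's expected utility: 0.59·1 + 0.41·0 = 0.59.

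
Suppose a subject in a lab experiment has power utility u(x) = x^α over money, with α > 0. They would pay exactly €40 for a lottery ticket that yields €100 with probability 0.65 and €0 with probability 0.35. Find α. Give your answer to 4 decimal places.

α ≈ 0.4701

EU(lottery) = 0.65·100^α + 0.35·0 = 0.65·100^α.
Setting u(40) equal to that: 40^α = 0.65·100^α ⇒ (40/100)^α = 0.65.
Take logs: α = ln 0.65 / ln(40/100) ≈ 0.470138.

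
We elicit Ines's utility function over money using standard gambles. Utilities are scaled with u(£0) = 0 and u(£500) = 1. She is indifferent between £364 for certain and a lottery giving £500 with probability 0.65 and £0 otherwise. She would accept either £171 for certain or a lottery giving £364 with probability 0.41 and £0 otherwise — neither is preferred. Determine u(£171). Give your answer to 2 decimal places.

0.27

First, u(£364) = 0.65·u(£500) + 0.35·u(£0) = 0.65.
The second indifference gives u(£171) = 0.41·u(£364) + 0.59·u(£0) = 0.41·0.65 + 0.59·0.00 = 0.2665.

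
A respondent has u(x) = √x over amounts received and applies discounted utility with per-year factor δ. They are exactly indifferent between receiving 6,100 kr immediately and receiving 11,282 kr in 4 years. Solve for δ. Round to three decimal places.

δ ≈ 0.926

Equating discounted utilities: u(6100) = δ^4·u(11282) ⇒ δ^4 = u(6100)/u(11282).
With u(x) = √x: δ^4 = √6100/√11282 = √(6100/11282) = 0.73531.
Hence δ = (0.73531)^(1/4) = 0.92601.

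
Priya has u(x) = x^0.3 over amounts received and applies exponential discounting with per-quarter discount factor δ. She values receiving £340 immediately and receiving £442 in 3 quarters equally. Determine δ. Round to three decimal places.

δ ≈ 0.974

Indifference means u(340) = δ^3 · u(442), so δ^3 = u(340)/u(442).
Since u(x) = x^0.3, δ^3 = (340/442)^0.3 = 0.76923^0.3 = 0.92431.
Taking the cube root: δ = 0.92431^(1/3) ≈ 0.974.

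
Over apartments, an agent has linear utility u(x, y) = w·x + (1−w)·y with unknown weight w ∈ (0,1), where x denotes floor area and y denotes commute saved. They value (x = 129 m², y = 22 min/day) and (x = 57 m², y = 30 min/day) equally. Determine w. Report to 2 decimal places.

u(129,22) = u(57,30) means w·129 + (1−w)·22 = w·57 + (1−w)·30.
Collecting terms: w·72 = (1−w)·8.
The marginal rate of substitution is 8/72, so w = 8/(72+8) = 0.10.

w = 0.10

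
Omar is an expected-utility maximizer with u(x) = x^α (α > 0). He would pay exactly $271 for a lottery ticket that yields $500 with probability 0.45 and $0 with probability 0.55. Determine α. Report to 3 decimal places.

α ≈ 1.304

Since u(0) = 0, the lottery's EU is 0.45·500^α.
Equating: 271^α = 0.45·500^α, i.e. 0.5420^α = 0.45.
α = ln(0.45) / ln(271/500) = -0.798508/-0.612489 ≈ 1.304.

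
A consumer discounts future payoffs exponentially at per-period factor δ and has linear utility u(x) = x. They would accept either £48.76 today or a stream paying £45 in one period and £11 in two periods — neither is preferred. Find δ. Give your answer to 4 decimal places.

δ ≈ 0.8900

Present value of the stream is 45·δ + 11·δ². Indifference gives 45δ + 11δ² = 48.76.
So 11δ² + 45δ − 48.76 = 0.
The positive root is δ = [−45 + √(45² + 4·11·48.76)] / (2·11) = (−45 + 64.579)/22 ≈ 0.8900.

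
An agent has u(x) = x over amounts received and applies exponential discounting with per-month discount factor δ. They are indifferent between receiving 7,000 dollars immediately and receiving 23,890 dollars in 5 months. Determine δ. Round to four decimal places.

Equating discounted utilities: u(7000) = δ^5·u(23890) ⇒ δ^5 = u(7000)/u(23890).
With u(x) = x: δ^5 = 7000/23890 = 0.29301.
Hence δ = (0.29301)^(1/5) = 0.782305.

δ ≈ 0.7823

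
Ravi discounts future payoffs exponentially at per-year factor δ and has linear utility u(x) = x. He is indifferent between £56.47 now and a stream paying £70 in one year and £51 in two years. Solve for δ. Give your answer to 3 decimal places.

δ ≈ 0.570

The stream is worth 70δ + 51δ² today, so 70δ + 51δ² = 56.47.
That is, 51δ² + 70δ − 56.47 = 0, a quadratic in δ.
The positive root is δ = [−70 + √(70² + 4·51·56.47)] / (2·51) = (−70 + 128.140)/102 ≈ 0.570.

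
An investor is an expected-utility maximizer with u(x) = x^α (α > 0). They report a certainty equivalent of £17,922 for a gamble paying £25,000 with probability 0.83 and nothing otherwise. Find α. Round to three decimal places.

EU(lottery) = 0.83·25000^α + 0.17·0 = 0.83·25000^α.
Equating: 17922^α = 0.83·25000^α, i.e. 0.7169^α = 0.83.
α = ln(0.83) / ln(17922/25000) = -0.186330/-0.332847 ≈ 0.560.

α ≈ 0.560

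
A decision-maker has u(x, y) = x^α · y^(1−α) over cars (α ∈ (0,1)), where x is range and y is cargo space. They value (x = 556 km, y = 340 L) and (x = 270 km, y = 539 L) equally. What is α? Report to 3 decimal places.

α ≈ 0.389

Set the two utilities equal: 556^α·340^(1−α) = 270^α·539^(1−α).
Rearrange to (556/270)^α = (539/340)^(1−α) and take logs: α·0.722346 = (1−α)·0.460770.
Thus α·(1.183116) = 0.460770, so α = 0.460770/1.183116 ≈ 0.389.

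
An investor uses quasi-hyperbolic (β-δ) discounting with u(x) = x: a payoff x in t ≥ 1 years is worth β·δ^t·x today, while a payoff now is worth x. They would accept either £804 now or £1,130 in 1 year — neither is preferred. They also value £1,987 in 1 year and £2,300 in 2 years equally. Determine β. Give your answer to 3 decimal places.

The second indifference involves only future payoffs, so β cancels: β·δ^1·1987 = β·δ^2·2300, giving δ = 1987/2300 = 0.86391.
Now use the now-vs-future pair: 804 = β·δ·1130 gives β = 804/(0.86391·1130) ≈ 0.824.

β ≈ 0.824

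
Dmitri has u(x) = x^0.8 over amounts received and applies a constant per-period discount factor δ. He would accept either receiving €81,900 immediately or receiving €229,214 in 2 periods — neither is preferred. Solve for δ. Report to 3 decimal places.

δ ≈ 0.663

Equating discounted utilities: u(81900) = δ^2·u(229214) ⇒ δ^2 = u(81900)/u(229214).
With u(x) = x^0.8: δ^2 = 81900^0.8/229214^0.8 = (81900/229214)^0.8 = 0.43897.
Taking the square root: δ = 0.43897^(1/2) ≈ 0.663.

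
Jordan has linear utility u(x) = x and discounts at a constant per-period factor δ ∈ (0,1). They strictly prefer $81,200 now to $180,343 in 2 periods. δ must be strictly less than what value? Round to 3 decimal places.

δ < 0.671

Under u(x) = x this choice says 81200 > δ^2·180343.
Dividing by 180343: δ^2 < 0.45025. Both sides are positive, so the square root keeps the direction.
δ < 0.45025^(1/2) = 0.671.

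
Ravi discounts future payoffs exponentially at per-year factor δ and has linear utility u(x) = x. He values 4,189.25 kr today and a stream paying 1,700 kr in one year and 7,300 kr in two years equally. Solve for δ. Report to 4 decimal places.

The stream is worth 1700δ + 7300δ² today, so 1700δ + 7300δ² = 4189.25.
That is, 7300δ² + 1700δ − 4189.25 = 0, a quadratic in δ.
The positive root is δ = [−1700 + √(1700² + 4·7300·4189.25)] / (2·7300) = (−1700 + 11190.000)/14600 ≈ 0.6500.

δ ≈ 0.6500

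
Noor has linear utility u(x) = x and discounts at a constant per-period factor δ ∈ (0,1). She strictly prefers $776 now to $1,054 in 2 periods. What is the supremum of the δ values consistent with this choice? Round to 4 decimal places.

Comparing present values: 776 > δ^2·1054.
Hence δ^2 < 776/1054 = 0.73624, and x ↦ x^(1/2) is increasing on (0,∞).
δ < 0.73624^(1/2) = 0.8580.

δ < 0.8580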